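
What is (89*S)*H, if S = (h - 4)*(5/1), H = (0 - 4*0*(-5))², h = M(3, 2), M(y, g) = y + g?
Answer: 0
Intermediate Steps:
M(y, g) = g + y
h = 5 (h = 2 + 3 = 5)
H = 0 (H = (0 + 0*(-5))² = (0 + 0)² = 0² = 0)
S = 5 (S = (5 - 4)*(5/1) = 1*(5*1) = 1*5 = 5)
(89*S)*H = (89*5)*0 = 445*0 = 0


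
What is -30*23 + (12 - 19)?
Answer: -697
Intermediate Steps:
-30*23 + (12 - 19) = -690 - 7 = -697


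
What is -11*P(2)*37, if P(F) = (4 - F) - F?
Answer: 0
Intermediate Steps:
P(F) = 4 - 2*F
-11*P(2)*37 = -11*(4 - 2*2)*37 = -11*(4 - 4)*37 = -11*0*37 = 0*37 = 0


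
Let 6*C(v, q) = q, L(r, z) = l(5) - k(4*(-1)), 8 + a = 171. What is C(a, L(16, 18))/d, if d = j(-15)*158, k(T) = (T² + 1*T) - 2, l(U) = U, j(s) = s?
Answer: 1/2844 ≈ 0.00035162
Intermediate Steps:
a = 163 (a = -8 + 171 = 163)
k(T) = -2 + T + T² (k(T) = (T² + T) - 2 = (T + T²) - 2 = -2 + T + T²)
L(r, z) = -5 (L(r, z) = 5 - (-2 + 4*(-1) + (4*(-1))²) = 5 - (-2 - 4 + (-4)²) = 5 - (-2 - 4 + 16) = 5 - 1*10 = 5 - 10 = -5)
C(v, q) = q/6
d = -2370 (d = -15*158 = -2370)
C(a, L(16, 18))/d = ((⅙)*(-5))/(-2370) = -⅚*(-1/2370) = 1/2844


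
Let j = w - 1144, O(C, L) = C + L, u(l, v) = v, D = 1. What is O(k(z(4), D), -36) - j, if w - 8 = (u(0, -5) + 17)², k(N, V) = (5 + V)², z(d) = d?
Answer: 992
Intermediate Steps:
w = 152 (w = 8 + (-5 + 17)² = 8 + 12² = 8 + 144 = 152)
j = -992 (j = 152 - 1144 = -992)
O(k(z(4), D), -36) - j = ((5 + 1)² - 36) - 1*(-992) = (6² - 36) + 992 = (36 - 36) + 992 = 0 + 992 = 992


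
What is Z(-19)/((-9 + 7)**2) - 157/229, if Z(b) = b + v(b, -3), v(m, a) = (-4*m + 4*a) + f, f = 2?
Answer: 10135/916 ≈ 11.064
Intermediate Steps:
v(m, a) = 2 - 4*m + 4*a (v(m, a) = (-4*m + 4*a) + 2 = 2 - 4*m + 4*a)
Z(b) = -10 - 3*b (Z(b) = b + (2 - 4*b + 4*(-3)) = b + (2 - 4*b - 12) = b + (-10 - 4*b) = -10 - 3*b)
Z(-19)/((-9 + 7)**2) - 157/229 = (-10 - 3*(-19))/((-9 + 7)**2) - 157/229 = (-10 + 57)/((-2)**2) - 157*1/229 = 47/4 - 157/229 = 10135/916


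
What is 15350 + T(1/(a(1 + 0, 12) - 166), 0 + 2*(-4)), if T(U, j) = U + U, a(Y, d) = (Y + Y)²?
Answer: 1243349/81 ≈ 15350.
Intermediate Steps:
a(Y, d) = 4*Y² (a(Y, d) = (2*Y)² = 4*Y²)
T(U, j) = 2*U
15350 + T(1/(a(1 + 0, 12) - 166), 0 + 2*(-4)) = 15350 + 2/(4*(1 + 0)² - 166) = 15350 + 2/(4*1² - 166) = 15350 + 2/(4*1 - 166) = 15350 + 2/(4 - 166) = 15350 + 2/(-162) = 15350 + 2*(-1/162) = 15350 - 1/81 = 1243349/81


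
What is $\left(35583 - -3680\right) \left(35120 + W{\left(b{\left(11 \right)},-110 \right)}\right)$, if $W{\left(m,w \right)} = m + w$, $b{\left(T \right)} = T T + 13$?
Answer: $1379858872$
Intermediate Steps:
$b{\left(T \right)} = 13 + T^{2}$ ($b{\left(T \right)} = T^{2} + 13 = 13 + T^{2}$)
$\left(35583 - -3680\right) \left(35120 + W{\left(b{\left(11 \right)},-110 \right)}\right) = \left(35583 - -3680\right) \left(35120 + \left(\left(13 + 11^{2}\right) - 110\right)\right) = \left(35583 + 3680\right) \left(35120 + \left(\left(13 + 121\right) - 110\right)\right) = 39263 \left(35120 + \left(134 - 110\right)\right) = 39263 \left(35120 + 24\right) = 39263 \cdot 35144 = 1379858872$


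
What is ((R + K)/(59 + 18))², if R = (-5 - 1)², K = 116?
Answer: 23104/5929 ≈ 3.8968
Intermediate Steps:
R = 36 (R = (-6)² = 36)
((R + K)/(59 + 18))² = ((36 + 116)/(59 + 18))² = (152/77)² = 23104/5929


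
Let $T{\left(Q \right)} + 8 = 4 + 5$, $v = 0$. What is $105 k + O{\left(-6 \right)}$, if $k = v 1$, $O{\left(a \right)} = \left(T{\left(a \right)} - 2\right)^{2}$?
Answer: $1$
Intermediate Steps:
$T{\left(Q \right)} = 1$ ($T{\left(Q \right)} = -8 + \left(4 + 5\right) = -8 + 9 = 1$)
$O{\left(a \right)} = 1$ ($O{\left(a \right)} = \left(1 - 2\right)^{2} = \left(-1\right)^{2} = 1$)
$k = 0$ ($k = 0 \cdot 1 = 0$)
$105 k + O{\left(-6 \right)} = 105 \cdot 0 + 1 = 0 + 1 = 1$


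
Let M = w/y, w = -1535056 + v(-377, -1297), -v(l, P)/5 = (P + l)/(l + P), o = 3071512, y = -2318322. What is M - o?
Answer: -2373584102601/772774 ≈ -3.0715e+6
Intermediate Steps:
v(l, P) = -5 (v(l, P) = -5*(P + l)/(l + P) = -5*(P + l)/(P + l) = -5*1 = -5)
w = -1535061 (w = -1535056 - 5 = -1535061)
M = 511687/772774 (M = -1535061/(-2318322) = -1535061*(-1/2318322) = 511687/772774 ≈ 0.66214)
M - o = 511687/772774 - 1*3071512 = 511687/772774 - 3071512 = -2373584102601/772774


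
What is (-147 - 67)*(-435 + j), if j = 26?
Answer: 87526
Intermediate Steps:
(-147 - 67)*(-435 + j) = (-147 - 67)*(-435 + 26) = -214*(-409) = 87526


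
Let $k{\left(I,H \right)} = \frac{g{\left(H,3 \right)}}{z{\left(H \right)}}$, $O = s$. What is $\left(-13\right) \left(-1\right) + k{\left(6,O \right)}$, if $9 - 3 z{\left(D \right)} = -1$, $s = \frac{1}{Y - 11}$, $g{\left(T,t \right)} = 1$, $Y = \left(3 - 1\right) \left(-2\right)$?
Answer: $\frac{133}{10} \approx 13.3$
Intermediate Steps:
$Y = -4$ ($Y = 2 \left(-2\right) = -4$)
$s = - \frac{1}{15}$ ($s = \frac{1}{-4 - 11} = \frac{1}{-15} = - \frac{1}{15} \approx -0.066667$)
$O = - \frac{1}{15} \approx -0.066667$
$z{\left(D \right)} = \frac{10}{3}$ ($z{\left(D \right)} = 3 - - \frac{1}{3} = 3 + \frac{1}{3} = \frac{10}{3}$)
$k{\left(I,H \right)} = \frac{3}{10}$ ($k{\left(I,H \right)} = 1 \frac{1}{\frac{10}{3}} = 1 \cdot \frac{3}{10} = \frac{3}{10}$)
$\left(-13\right) \left(-1\right) + k{\left(6,O \right)} = \left(-13\right) \left(-1\right) + \frac{3}{10} = 13 + \frac{3}{10} = \frac{133}{10}$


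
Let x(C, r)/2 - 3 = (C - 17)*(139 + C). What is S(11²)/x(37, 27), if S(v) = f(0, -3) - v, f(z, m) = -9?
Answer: -5/271 ≈ -0.018450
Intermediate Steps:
x(C, r) = 6 + 2*(-17 + C)*(139 + C) (x(C, r) = 6 + 2*((C - 17)*(139 + C)) = 6 + 2*((-17 + C)*(139 + C)) = 6 + 2*(-17 + C)*(139 + C))
S(v) = -9 - v
S(11²)/x(37, 27) = (-9 - 1*11²)/(-4720 + 2*37² + 244*37) = (-9 - 1*121)/(-4720 + 2*1369 + 9028) = (-9 - 121)/(-4720 + 2738 + 9028) = -130/7046 = -130*1/7046 = -5/271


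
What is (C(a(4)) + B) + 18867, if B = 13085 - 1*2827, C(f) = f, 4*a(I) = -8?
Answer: 29123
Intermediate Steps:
a(I) = -2 (a(I) = (¼)*(-8) = -2)
B = 10258 (B = 13085 - 2827 = 10258)
(C(a(4)) + B) + 18867 = (-2 + 10258) + 18867 = 10256 + 18867 = 29123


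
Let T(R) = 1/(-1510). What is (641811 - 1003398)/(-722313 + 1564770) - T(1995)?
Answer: -181717971/424036690 ≈ -0.42854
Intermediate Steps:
T(R) = -1/1510
(641811 - 1003398)/(-722313 + 1564770) - T(1995) = (641811 - 1003398)/(-722313 + 1564770) - 1*(-1/1510) = -361587/842457 + 1/1510 = -361587*1/842457 + 1/1510 = -120529/280819 + 1/1510 = -181717971/424036690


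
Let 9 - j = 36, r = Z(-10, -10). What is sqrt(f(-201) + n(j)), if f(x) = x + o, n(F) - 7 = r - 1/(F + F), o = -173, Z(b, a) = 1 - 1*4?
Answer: I*sqrt(119874)/18 ≈ 19.235*I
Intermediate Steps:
Z(b, a) = -3 (Z(b, a) = 1 - 4 = -3)
r = -3
j = -27 (j = 9 - 1*36 = 9 - 36 = -27)
n(F) = 4 - 1/(2*F) (n(F) = 7 + (-3 - 1/(F + F)) = 7 + (-3 - 1/(2*F)) = 4 - 1/(2*F))
f(x) = -173 + x (f(x) = x - 173 = -173 + x)
sqrt(f(-201) + n(j)) = sqrt((-173 - 201) + (4 - 1/2/(-27))) = sqrt(-374 + (4 - 1/2*(-1/27))) = sqrt(-374 + (4 + 1/54)) = sqrt(-374 + 217/54) = sqrt(-19979/54) = I*sqrt(119874)/18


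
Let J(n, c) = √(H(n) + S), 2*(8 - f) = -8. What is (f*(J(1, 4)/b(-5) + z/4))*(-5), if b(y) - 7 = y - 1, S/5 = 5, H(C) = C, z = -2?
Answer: 30 - 60*√26 ≈ -275.94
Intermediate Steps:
f = 12 (f = 8 - ½*(-8) = 8 + 4 = 12)
S = 25 (S = 5*5 = 25)
b(y) = 6 + y (b(y) = 7 + (y - 1) = 7 + (-1 + y) = 6 + y)
J(n, c) = √(25 + n) (J(n, c) = √(n + 25) = √(25 + n))
(f*(J(1, 4)/b(-5) + z/4))*(-5) = (12*(√(25 + 1)/(6 - 5) - 2/4))*(-5) = (12*(√26/1 - 2*¼))*(-5) = (12*(√26*1 - ½))*(-5) = (12*(√26 - ½))*(-5) = (12*(-½ + √26))*(-5) = (-6 + 12*√26)*(-5) = 30 - 60*√26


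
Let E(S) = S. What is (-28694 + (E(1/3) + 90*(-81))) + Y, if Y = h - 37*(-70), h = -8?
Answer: -100205/3 ≈ -33402.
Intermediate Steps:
Y = 2582 (Y = -8 - 37*(-70) = -8 + 2590 = 2582)
(-28694 + (E(1/3) + 90*(-81))) + Y = (-28694 + (1/3 + 90*(-81))) + 2582 = (-28694 + (⅓ - 7290)) + 2582 = (-28694 - 21869/3) + 2582 = -107951/3 + 2582 = -100205/3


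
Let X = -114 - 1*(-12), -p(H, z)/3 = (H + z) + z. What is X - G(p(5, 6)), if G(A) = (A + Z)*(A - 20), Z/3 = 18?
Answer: 111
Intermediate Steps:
p(H, z) = -6*z - 3*H (p(H, z) = -3*((H + z) + z) = -3*(H + 2*z) = -6*z - 3*H)
Z = 54 (Z = 3*18 = 54)
G(A) = (-20 + A)*(54 + A) (G(A) = (A + 54)*(A - 20) = (54 + A)*(-20 + A) = (-20 + A)*(54 + A))
X = -102 (X = -114 + 12 = -102)
X - G(p(5, 6)) = -102 - (-1080 + (-6*6 - 3*5)² + 34*(-6*6 - 3*5)) = -102 - (-1080 + (-36 - 15)² + 34*(-36 - 15)) = -102 - (-1080 + (-51)² + 34*(-51)) = -102 - (-1080 + 2601 - 1734) = -102 - 1*(-213) = -102 + 213 = 111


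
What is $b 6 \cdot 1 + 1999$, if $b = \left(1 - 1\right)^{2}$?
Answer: $1999$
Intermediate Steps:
$b = 0$ ($b = 0^{2} = 0$)
$b 6 \cdot 1 + 1999 = 0 \cdot 6 \cdot 1 + 1999 = 0 \cdot 6 + 1999 = 0 + 1999 = 1999$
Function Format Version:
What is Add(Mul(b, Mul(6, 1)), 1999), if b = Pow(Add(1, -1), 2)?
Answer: 1999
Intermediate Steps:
b = 0 (b = Pow(0, 2) = 0)
Add(Mul(b, Mul(6, 1)), 1999) = Add(Mul(0, Mul(6, 1)), 1999) = Add(Mul(0, 6), 1999) = Add(0, 1999) = 1999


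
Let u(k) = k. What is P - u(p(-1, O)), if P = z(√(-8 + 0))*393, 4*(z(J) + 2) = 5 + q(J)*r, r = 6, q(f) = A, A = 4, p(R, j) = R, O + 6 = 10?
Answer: 8257/4 ≈ 2064.3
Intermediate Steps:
O = 4 (O = -6 + 10 = 4)
q(f) = 4
z(J) = 21/4 (z(J) = -2 + (5 + 4*6)/4 = -2 + (5 + 24)/4 = -2 + (¼)*29 = -2 + 29/4 = 21/4)
P = 8253/4 (P = (21/4)*393 = 8253/4 ≈ 2063.3)
P - u(p(-1, O)) = 8253/4 - 1*(-1) = 8253/4 + 1 = 8257/4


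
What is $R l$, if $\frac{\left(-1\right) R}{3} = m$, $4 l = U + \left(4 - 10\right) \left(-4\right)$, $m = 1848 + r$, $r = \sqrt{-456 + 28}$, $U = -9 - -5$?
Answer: $-27720 - 30 i \sqrt{107} \approx -27720.0 - 310.32 i$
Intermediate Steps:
$U = -4$ ($U = -9 + 5 = -4$)
$r = 2 i \sqrt{107}$ ($r = \sqrt{-428} = 2 i \sqrt{107} \approx 20.688 i$)
$m = 1848 + 2 i \sqrt{107} \approx 1848.0 + 20.688 i$
$l = 5$ ($l = \frac{-4 + \left(4 - 10\right) \left(-4\right)}{4} = \frac{-4 - -24}{4} = \frac{-4 + 24}{4} = \frac{1}{4} \cdot 20 = 5$)
$R = -5544 - 6 i \sqrt{107}$ ($R = - 3 \left(1848 + 2 i \sqrt{107}\right) = -5544 - 6 i \sqrt{107} \approx -5544.0 - 62.064 i$)
$R l = \left(-5544 - 6 i \sqrt{107}\right) 5 = -27720 - 30 i \sqrt{107}$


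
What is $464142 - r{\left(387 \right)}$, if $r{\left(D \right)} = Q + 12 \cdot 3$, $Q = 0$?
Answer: $464106$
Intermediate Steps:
$r{\left(D \right)} = 36$ ($r{\left(D \right)} = 0 + 12 \cdot 3 = 0 + 36 = 36$)
$464142 - r{\left(387 \right)} = 464142 - 36 = 464106$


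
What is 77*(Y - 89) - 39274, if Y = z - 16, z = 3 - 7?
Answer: -47667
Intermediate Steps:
z = -4
Y = -20 (Y = -4 - 16 = -20)
77*(Y - 89) - 39274 = 77*(-20 - 89) - 39274 = 77*(-109) - 39274 = -8393 - 39274 = -47667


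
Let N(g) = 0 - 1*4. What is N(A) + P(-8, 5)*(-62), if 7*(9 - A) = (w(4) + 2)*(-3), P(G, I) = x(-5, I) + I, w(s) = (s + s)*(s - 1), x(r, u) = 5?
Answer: -624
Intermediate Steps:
w(s) = 2*s*(-1 + s) (w(s) = (2*s)*(-1 + s) = 2*s*(-1 + s))
P(G, I) = 5 + I
A = 141/7 (A = 9 - (2*4*(-1 + 4) + 2)*(-3)/7 = 9 - (2*4*3 + 2)*(-3)/7 = 9 - (24 + 2)*(-3)/7 = 9 - 26*(-3)/7 = 9 - ⅐*(-78) = 9 + 78/7 = 141/7 ≈ 20.143)
N(g) = -4 (N(g) = 0 - 4 = -4)
N(A) + P(-8, 5)*(-62) = -4 + (5 + 5)*(-62) = -4 + 10*(-62) = -4 - 620 = -624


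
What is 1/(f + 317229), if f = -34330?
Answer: 1/282899 ≈ 3.5348e-6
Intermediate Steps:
1/(f + 317229) = 1/(-34330 + 317229) = 1/282899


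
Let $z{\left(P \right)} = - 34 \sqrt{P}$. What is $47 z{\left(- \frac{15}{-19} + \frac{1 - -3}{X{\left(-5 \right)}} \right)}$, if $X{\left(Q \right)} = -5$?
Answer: $- \frac{1598 i \sqrt{95}}{95} \approx - 163.95 i$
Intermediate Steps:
$47 z{\left(- \frac{15}{-19} + \frac{1 - -3}{X{\left(-5 \right)}} \right)} = 47 \left(- 34 \sqrt{- \frac{15}{-19} + \frac{1 - -3}{-5}}\right) = 47 \left(- 34 \sqrt{\left(-15\right) \left(- \frac{1}{19}\right) + \left(1 + 3\right) \left(- \frac{1}{5}\right)}\right) = 47 \left(- 34 \sqrt{\frac{15}{19} + 4 \left(- \frac{1}{5}\right)}\right) = 47 \left(- 34 \sqrt{\frac{15}{19} - \frac{4}{5}}\right) = 47 \left(- 34 \sqrt{- \frac{1}{95}}\right) = 47 \left(- 34 \frac{i \sqrt{95}}{95}\right) = 47 \left(- \frac{34 i \sqrt{95}}{95}\right) = - \frac{1598 i \sqrt{95}}{95}$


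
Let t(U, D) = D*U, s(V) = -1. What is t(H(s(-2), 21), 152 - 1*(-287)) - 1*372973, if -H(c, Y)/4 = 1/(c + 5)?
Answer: -373412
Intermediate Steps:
H(c, Y) = -4/(5 + c) (H(c, Y) = -4/(c + 5) = -4/(5 + c))
t(H(s(-2), 21), 152 - 1*(-287)) - 1*372973 = (152 - 1*(-287))*(-4/(5 - 1)) - 1*372973 = (152 + 287)*(-4/4) - 372973 = 439*(-4*¼) - 372973 = 439*(-1) - 372973 = -439 - 372973 = -373412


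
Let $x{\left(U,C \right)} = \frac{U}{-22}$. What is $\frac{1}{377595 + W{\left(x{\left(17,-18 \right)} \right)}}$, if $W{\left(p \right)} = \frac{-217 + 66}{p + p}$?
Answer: $\frac{17}{6420776} \approx 2.6477 \cdot 10^{-6}$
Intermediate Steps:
$x{\left(U,C \right)} = - \frac{U}{22}$ ($x{\left(U,C \right)} = U \left(- \frac{1}{22}\right) = - \frac{U}{22}$)
$W{\left(p \right)} = - \frac{151}{2 p}$
$\frac{1}{377595 + W{\left(x{\left(17,-18 \right)} \right)}} = \frac{1}{377595 - \frac{151}{2 \left(\left(- \frac{1}{22}\right) 17\right)}} = \frac{1}{377595 - \frac{151}{2 \left(- \frac{17}{22}\right)}} = \frac{1}{377595 - - \frac{1661}{17}} = \frac{1}{377595 + \frac{1661}{17}} = \frac{1}{\frac{6420776}{17}} = \frac{17}{6420776}$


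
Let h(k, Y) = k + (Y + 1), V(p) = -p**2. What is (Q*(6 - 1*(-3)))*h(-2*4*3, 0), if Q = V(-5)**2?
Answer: -129375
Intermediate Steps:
h(k, Y) = 1 + Y + k (h(k, Y) = k + (1 + Y) = 1 + Y + k)
Q = 625 (Q = (-1*(-5)**2)**2 = (-1*25)**2 = (-25)**2 = 625)
(Q*(6 - 1*(-3)))*h(-2*4*3, 0) = (625*(6 - 1*(-3)))*(1 + 0 - 2*4*3) = (625*(6 + 3))*(1 + 0 - 8*3) = (625*9)*(1 + 0 - 24) = 5625*(-23) = -129375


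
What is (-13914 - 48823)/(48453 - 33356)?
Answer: -62737/15097 ≈ -4.1556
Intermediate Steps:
(-13914 - 48823)/(48453 - 33356) = -62737/15097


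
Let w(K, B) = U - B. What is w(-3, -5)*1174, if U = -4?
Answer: 1174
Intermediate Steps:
w(K, B) = -4 - B
w(-3, -5)*1174 = (-4 - 1*(-5))*1174 = (-4 + 5)*1174 = 1*1174 = 1174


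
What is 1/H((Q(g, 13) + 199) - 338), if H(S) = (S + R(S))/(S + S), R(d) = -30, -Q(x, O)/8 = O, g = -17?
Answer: 162/91 ≈ 1.7802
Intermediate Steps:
Q(x, O) = -8*O
H(S) = (-30 + S)/(2*S) (H(S) = (S - 30)/(S + S) = (-30 + S)/((2*S)) = (-30 + S)*(1/(2*S)) = (-30 + S)/(2*S))
1/H((Q(g, 13) + 199) - 338) = 1/((-30 + ((-8*13 + 199) - 338))/(2*((-8*13 + 199) - 338))) = 1/((-30 + ((-104 + 199) - 338))/(2*((-104 + 199) - 338))) = 1/((-30 + (95 - 338))/(2*(95 - 338))) = 1/((½)*(-30 - 243)/(-243)) = 1/((½)*(-1/243)*(-273)) = 1/(91/162) = 162/91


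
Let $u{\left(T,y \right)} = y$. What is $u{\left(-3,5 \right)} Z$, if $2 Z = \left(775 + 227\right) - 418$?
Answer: $1460$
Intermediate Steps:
$Z = 292$ ($Z = \frac{\left(775 + 227\right) - 418}{2} = \frac{1002 - 418}{2} = \frac{1}{2} \cdot 584 = 292$)
$u{\left(-3,5 \right)} Z = 5 \cdot 292 = 1460$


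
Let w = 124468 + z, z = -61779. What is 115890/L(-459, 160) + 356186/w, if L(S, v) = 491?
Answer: 7439915536/30780299 ≈ 241.71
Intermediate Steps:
w = 62689 (w = 124468 - 61779 = 62689)
115890/L(-459, 160) + 356186/w = 115890/491 + 356186/62689 = 7439915536/30780299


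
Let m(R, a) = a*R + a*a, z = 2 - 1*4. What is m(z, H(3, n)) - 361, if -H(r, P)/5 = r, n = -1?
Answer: -106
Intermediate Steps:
H(r, P) = -5*r
z = -2 (z = 2 - 4 = -2)
m(R, a) = a² + R*a (m(R, a) = R*a + a² = a² + R*a)
m(z, H(3, n)) - 361 = (-5*3)*(-2 - 5*3) - 361 = -15*(-2 - 15) - 361 = -15*(-17) - 361 = 255 - 361 = -106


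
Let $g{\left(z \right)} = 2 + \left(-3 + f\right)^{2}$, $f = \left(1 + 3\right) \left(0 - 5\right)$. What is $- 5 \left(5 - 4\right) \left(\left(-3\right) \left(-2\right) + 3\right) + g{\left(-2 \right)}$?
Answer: $486$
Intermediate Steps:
$f = -20$ ($f = 4 \left(-5\right) = -20$)
$g{\left(z \right)} = 531$ ($g{\left(z \right)} = 2 + \left(-3 - 20\right)^{2} = 2 + \left(-23\right)^{2} = 2 + 529 = 531$)
$- 5 \left(5 - 4\right) \left(\left(-3\right) \left(-2\right) + 3\right) + g{\left(-2 \right)} = - 5 \left(5 - 4\right) \left(\left(-3\right) \left(-2\right) + 3\right) + 531 = \left(-5\right) 1 \left(6 + 3\right) + 531 = \left(-5\right) 9 + 531 = -45 + 531 = 486$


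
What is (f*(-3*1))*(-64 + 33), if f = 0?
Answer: 0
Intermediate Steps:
(f*(-3*1))*(-64 + 33) = (0*(-3*1))*(-64 + 33) = (0*(-3))*(-31) = 0*(-31) = 0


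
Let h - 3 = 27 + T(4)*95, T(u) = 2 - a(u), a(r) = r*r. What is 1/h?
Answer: -1/1300 ≈ -0.00076923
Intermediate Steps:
a(r) = r²
T(u) = 2 - u²
h = -1300 (h = 3 + (27 + (2 - 1*4²)*95) = 3 + (27 + (2 - 1*16)*95) = 3 + (27 + (2 - 16)*95) = 3 + (27 - 14*95) = 3 + (27 - 1330) = 3 - 1303 = -1300)
1/h = 1/(-1300) = -1/1300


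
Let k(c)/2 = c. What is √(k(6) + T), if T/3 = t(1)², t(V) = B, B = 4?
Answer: 2*√15 ≈ 7.7460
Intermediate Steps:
t(V) = 4
k(c) = 2*c
T = 48 (T = 3*4² = 3*16 = 48)
√(k(6) + T) = √(2*6 + 48) = √(12 + 48) = √60 = 2*√15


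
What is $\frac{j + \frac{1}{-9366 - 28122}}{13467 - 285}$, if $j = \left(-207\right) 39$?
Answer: $- \frac{302640625}{494166816} \approx -0.61243$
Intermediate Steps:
$j = -8073$
$\frac{j + \frac{1}{-9366 - 28122}}{13467 - 285} = \frac{-8073 + \frac{1}{-9366 - 28122}}{13467 - 285} = \frac{-8073 + \frac{1}{-37488}}{13182} = \left(-8073 - \frac{1}{37488}\right) \frac{1}{13182} = \left(- \frac{302640625}{37488}\right) \frac{1}{13182} = - \frac{302640625}{494166816}$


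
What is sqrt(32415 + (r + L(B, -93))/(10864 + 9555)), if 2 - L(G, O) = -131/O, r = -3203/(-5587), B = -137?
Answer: sqrt(74463273557643600385779)/1515646947 ≈ 180.04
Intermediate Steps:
r = 3203/5587 (r = -3203*(-1/5587) = 3203/5587 ≈ 0.57330)
L(G, O) = 2 + 131/O (L(G, O) = 2 - (-131)/O = 2 + 131/O)
sqrt(32415 + (r + L(B, -93))/(10864 + 9555)) = sqrt(32415 + (3203/5587 + (2 + 131/(-93)))/(10864 + 9555)) = sqrt(32415 + (3203/5587 + (2 + 131*(-1/93)))/20419) = sqrt(32415 + (3203/5587 + (2 - 131/93))*(1/20419)) = sqrt(32415 + (3203/5587 + 55/93)*(1/20419)) = sqrt(32415 + (605164/519591)*(1/20419)) = sqrt(32415 + 86452/1515646947) = sqrt(49129695873457/1515646947) = sqrt(74463273557643600385779)/1515646947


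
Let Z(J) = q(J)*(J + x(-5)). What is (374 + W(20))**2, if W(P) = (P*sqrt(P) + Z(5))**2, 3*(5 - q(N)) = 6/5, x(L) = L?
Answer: 70123876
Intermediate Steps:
q(N) = 23/5 (q(N) = 5 - 2/5 = 23/5)
Z(J) = -23 + 23*J/5 (Z(J) = 23*(J - 5)/5 = 23*(-5 + J)/5 = -23 + 23*J/5)
W(P) = P**3 (W(P) = (P*sqrt(P) + (-23 + (23/5)*5))**2 = (P**(3/2) + (-23 + 23))**2 = (P**(3/2) + 0)**2 = (P**(3/2))**2 = P**3)
(374 + W(20))**2 = (374 + 20**3)**2 = (374 + 8000)**2 = 8374**2 = 70123876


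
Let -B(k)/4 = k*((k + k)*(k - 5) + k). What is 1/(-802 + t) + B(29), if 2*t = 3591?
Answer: -327529130/1987 ≈ -1.6484e+5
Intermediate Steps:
t = 3591/2 (t = (½)*3591 = 3591/2 ≈ 1795.5)
B(k) = -4*k*(k + 2*k*(-5 + k)) (B(k) = -4*k*((k + k)*(k - 5) + k) = -4*k*((2*k)*(-5 + k) + k) = -4*k*(2*k*(-5 + k) + k) = -4*k*(k + 2*k*(-5 + k)))
1/(-802 + t) + B(29) = 1/(-802 + 3591/2) + 29²*(36 - 8*29) = 1/(1987/2) + 841*(36 - 232) = 2/1987 + 841*(-196) = 2/1987 - 164836 = -327529130/1987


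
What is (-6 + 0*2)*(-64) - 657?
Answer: -273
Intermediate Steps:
(-6 + 0*2)*(-64) - 657 = (-6 + 0)*(-64) - 657 = -6*(-64) - 657 = 384 - 657 = -273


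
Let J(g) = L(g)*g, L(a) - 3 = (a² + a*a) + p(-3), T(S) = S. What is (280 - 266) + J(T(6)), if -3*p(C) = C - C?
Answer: 464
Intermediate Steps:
p(C) = 0 (p(C) = -(C - C)/3 = -⅓*0 = 0)
L(a) = 3 + 2*a² (L(a) = 3 + ((a² + a*a) + 0) = 3 + ((a² + a²) + 0) = 3 + (2*a² + 0) = 3 + 2*a²)
J(g) = g*(3 + 2*g²) (J(g) = (3 + 2*g²)*g = g*(3 + 2*g²))
(280 - 266) + J(T(6)) = (280 - 266) + 6*(3 + 2*6²) = 14 + 6*(3 + 2*36) = 14 + 6*(3 + 72) = 14 + 6*75 = 14 + 450 = 464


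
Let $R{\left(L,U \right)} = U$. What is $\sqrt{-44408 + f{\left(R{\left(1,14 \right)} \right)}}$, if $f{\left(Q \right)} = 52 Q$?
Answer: $4 i \sqrt{2730} \approx 209.0 i$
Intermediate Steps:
$\sqrt{-44408 + f{\left(R{\left(1,14 \right)} \right)}} = \sqrt{-44408 + 52 \cdot 14} = \sqrt{-44408 + 728} = \sqrt{-43680} = 4 i \sqrt{2730}$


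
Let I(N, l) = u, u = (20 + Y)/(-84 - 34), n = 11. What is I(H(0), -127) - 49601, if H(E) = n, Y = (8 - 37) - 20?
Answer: -5852889/118 ≈ -49601.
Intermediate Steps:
Y = -49 (Y = -29 - 20 = -49)
H(E) = 11
u = 29/118 (u = (20 - 49)/(-84 - 34) = -29/(-118) = -29*(-1/118) = 29/118 ≈ 0.24576)
I(N, l) = 29/118
I(H(0), -127) - 49601 = 29/118 - 49601 = -5852889/118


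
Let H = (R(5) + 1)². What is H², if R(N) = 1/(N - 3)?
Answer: 81/16 ≈ 5.0625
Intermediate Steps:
R(N) = 1/(-3 + N)
H = 9/4 (H = (1/(-3 + 5) + 1)² = (1/2 + 1)² = (½ + 1)² = (3/2)² = 9/4 ≈ 2.2500)
H² = (9/4)² = 81/16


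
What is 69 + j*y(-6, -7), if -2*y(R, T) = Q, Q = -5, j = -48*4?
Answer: -411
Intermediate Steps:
j = -192
y(R, T) = 5/2 (y(R, T) = -½*(-5) = 5/2)
69 + j*y(-6, -7) = 69 - 192*5/2 = 69 - 480 = -411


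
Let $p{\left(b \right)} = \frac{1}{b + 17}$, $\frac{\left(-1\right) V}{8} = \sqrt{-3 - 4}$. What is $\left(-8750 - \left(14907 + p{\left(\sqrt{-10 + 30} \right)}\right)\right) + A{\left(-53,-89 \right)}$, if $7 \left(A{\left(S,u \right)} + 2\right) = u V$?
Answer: $- \frac{6364288}{269} + \frac{2 \sqrt{5}}{269} + \frac{712 i \sqrt{7}}{7} \approx -23659.0 + 269.11 i$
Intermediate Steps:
$V = - 8 i \sqrt{7}$ ($V = - 8 \sqrt{-3 - 4} = - 8 \sqrt{-7} = - 8 i \sqrt{7} \approx - 21.166 i$)
$p{\left(b \right)} = \frac{1}{17 + b}$
$A{\left(S,u \right)} = -2 - \frac{8 i u \sqrt{7}}{7}$ ($A{\left(S,u \right)} = -2 + \frac{u \left(- 8 i \sqrt{7}\right)}{7} = -2 + \frac{\left(-8\right) i u \sqrt{7}}{7} = -2 - \frac{8 i u \sqrt{7}}{7}$)
$\left(-8750 - \left(14907 + p{\left(\sqrt{-10 + 30} \right)}\right)\right) + A{\left(-53,-89 \right)} = \left(-8750 - \left(14907 + \frac{1}{17 + \sqrt{-10 + 30}}\right)\right) - \left(2 + \frac{8}{7} i \left(-89\right) \sqrt{7}\right) = \left(-8750 - \left(14907 + \frac{1}{17 + \sqrt{20}}\right)\right) - \left(2 - \frac{712 i \sqrt{7}}{7}\right) = \left(-8750 - \left(14907 + \frac{1}{17 + 2 \sqrt{5}}\right)\right) - \left(2 - \frac{712 i \sqrt{7}}{7}\right) = \left(-23657 - \frac{1}{17 + 2 \sqrt{5}}\right) - \left(2 - \frac{712 i \sqrt{7}}{7}\right) = -23659 - \frac{1}{17 + 2 \sqrt{5}} + \frac{712 i \sqrt{7}}{7}$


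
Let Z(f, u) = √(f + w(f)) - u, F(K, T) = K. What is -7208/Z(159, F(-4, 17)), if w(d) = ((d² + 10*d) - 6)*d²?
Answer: 53/1248482 - 53*√42448389/1248482 ≈ -0.27654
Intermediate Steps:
w(d) = d²*(-6 + d² + 10*d) (w(d) = (-6 + d² + 10*d)*d² = d²*(-6 + d² + 10*d))
Z(f, u) = √(f + f²*(-6 + f² + 10*f)) - u
-7208/Z(159, F(-4, 17)) = -7208/(√(159*(1 + 159*(-6 + 159² + 10*159))) - 1*(-4)) = -7208/(√(159*(1 + 159*(-6 + 25281 + 1590))) + 4) = -7208/(√(159*(1 + 159*26865)) + 4) = -7208/(√(159*(1 + 4271535)) + 4) = -7208/(√(159*4271536) + 4) = -7208/(√679174224 + 4) = -7208/(4*√42448389 + 4) = -7208/(4 + 4*√42448389)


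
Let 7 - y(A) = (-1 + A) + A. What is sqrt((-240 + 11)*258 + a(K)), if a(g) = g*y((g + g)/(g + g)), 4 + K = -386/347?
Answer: 3*I*sqrt(790855334)/347 ≈ 243.13*I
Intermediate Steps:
y(A) = 8 - 2*A (y(A) = 7 - ((-1 + A) + A) = 7 - (-1 + 2*A) = 7 + (1 - 2*A) = 8 - 2*A)
K = -1774/347 (K = -4 - 386/347 = -1774/347 ≈ -5.1124)
a(g) = 6*g (a(g) = g*(8 - 2*(g + g)/(g + g)) = g*(8 - 2*2*g/(2*g)) = g*(8 - 2*2*g*1/(2*g)) = g*(8 - 2*1) = g*(8 - 2) = g*6 = 6*g)
sqrt((-240 + 11)*258 + a(K)) = sqrt((-240 + 11)*258 + 6*(-1774/347)) = sqrt(-229*258 - 10644/347) = sqrt(-59082 - 10644/347) = sqrt(-20512098/347) = 3*I*sqrt(790855334)/347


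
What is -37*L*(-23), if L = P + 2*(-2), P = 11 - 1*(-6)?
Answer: 11063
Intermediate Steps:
P = 17 (P = 11 + 6 = 17)
L = 13 (L = 17 + 2*(-2) = 17 - 4 = 13)
-37*L*(-23) = -37*13*(-23) = -481*(-23) = 11063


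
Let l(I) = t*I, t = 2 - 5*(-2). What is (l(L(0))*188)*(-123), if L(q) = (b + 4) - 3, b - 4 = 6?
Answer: -3052368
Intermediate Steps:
b = 10 (b = 4 + 6 = 10)
t = 12 (t = 2 + 10 = 12)
L(q) = 11 (L(q) = (10 + 4) - 3 = 14 - 3 = 11)
l(I) = 12*I
(l(L(0))*188)*(-123) = ((12*11)*188)*(-123) = (132*188)*(-123) = 24816*(-123) = -3052368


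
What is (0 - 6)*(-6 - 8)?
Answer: 84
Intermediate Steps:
(0 - 6)*(-6 - 8) = -6*(-14) = 84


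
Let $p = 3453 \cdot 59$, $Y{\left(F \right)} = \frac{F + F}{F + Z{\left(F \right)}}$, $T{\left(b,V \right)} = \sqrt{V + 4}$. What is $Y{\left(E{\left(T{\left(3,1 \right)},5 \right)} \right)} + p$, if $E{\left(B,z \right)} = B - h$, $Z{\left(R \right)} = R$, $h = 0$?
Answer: $203728$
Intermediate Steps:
$T{\left(b,V \right)} = \sqrt{4 + V}$
$E{\left(B,z \right)} = B$ ($E{\left(B,z \right)} = B - 0 = B + 0 = B$)
$Y{\left(F \right)} = 1$ ($Y{\left(F \right)} = \frac{F + F}{F + F} = \frac{2 F}{2 F} = 2 F \frac{1}{2 F} = 1$)
$p = 203727$
$Y{\left(E{\left(T{\left(3,1 \right)},5 \right)} \right)} + p = 1 + 203727 = 203728$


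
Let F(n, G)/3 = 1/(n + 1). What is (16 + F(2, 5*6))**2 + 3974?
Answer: 4263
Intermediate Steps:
F(n, G) = 3/(1 + n) (F(n, G) = 3/(n + 1) = 3/(1 + n))
(16 + F(2, 5*6))**2 + 3974 = (16 + 3/(1 + 2))**2 + 3974 = (16 + 3/3)**2 + 3974 = (16 + 3*(1/3))**2 + 3974 = (16 + 1)**2 + 3974 = 17**2 + 3974 = 289 + 3974 = 4263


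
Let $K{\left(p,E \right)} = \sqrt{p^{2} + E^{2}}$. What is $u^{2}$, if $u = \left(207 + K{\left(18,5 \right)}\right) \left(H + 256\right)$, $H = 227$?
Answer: $10077618222 + 96581646 \sqrt{349} \approx 1.1882 \cdot 10^{10}$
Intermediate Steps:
$K{\left(p,E \right)} = \sqrt{E^{2} + p^{2}}$
$u = 99981 + 483 \sqrt{349}$ ($u = \left(207 + \sqrt{5^{2} + 18^{2}}\right) \left(227 + 256\right) = \left(207 + \sqrt{25 + 324}\right) 483 = \left(207 + \sqrt{349}\right) 483 = 99981 + 483 \sqrt{349} \approx 1.09 \cdot 10^{5}$)
$u^{2} = \left(99981 + 483 \sqrt{349}\right)^{2}$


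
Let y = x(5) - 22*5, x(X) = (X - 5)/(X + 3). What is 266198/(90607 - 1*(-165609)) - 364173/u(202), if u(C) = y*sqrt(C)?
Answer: 133099/128108 + 364173*sqrt(202)/22220 ≈ 233.98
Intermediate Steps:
x(X) = (-5 + X)/(3 + X)
y = -110 (y = (-5 + 5)/(3 + 5) - 22*5 = 0/8 - 1*110 = (1/8)*0 - 110 = 0 - 110 = -110)
u(C) = -110*sqrt(C)
266198/(90607 - 1*(-165609)) - 364173/u(202) = 266198/(90607 - 1*(-165609)) - 364173*(-sqrt(202)/22220) = 266198/(90607 + 165609) - (-364173)*sqrt(202)/22220 = 266198/256216 + 364173*sqrt(202)/22220 = 266198*(1/256216) + 364173*sqrt(202)/22220 = 133099/128108 + 364173*sqrt(202)/22220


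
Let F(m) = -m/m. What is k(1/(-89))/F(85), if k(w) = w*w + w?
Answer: 88/7921 ≈ 0.011110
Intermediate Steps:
k(w) = w + w² (k(w) = w² + w = w + w²)
F(m) = -1 (F(m) = -1*1 = -1)
k(1/(-89))/F(85) = ((1 + 1/(-89))/(-89))/(-1) = -(1 - 1/89)/89*(-1) = -1/89*88/89*(-1) = -88/7921*(-1) = 88/7921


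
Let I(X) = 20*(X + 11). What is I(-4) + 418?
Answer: 558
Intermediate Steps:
I(X) = 220 + 20*X (I(X) = 20*(11 + X) = 220 + 20*X)
I(-4) + 418 = (220 + 20*(-4)) + 418 = (220 - 80) + 418 = 140 + 418 = 558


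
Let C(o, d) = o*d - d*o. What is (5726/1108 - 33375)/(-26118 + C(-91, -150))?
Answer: 18486887/14469372 ≈ 1.2777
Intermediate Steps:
C(o, d) = 0 (C(o, d) = d*o - d*o = 0)
(5726/1108 - 33375)/(-26118 + C(-91, -150)) = (5726/1108 - 33375)/(-26118 + 0) = (5726*(1/1108) - 33375)/(-26118) = (2863/554 - 33375)*(-1/26118) = -18486887/554*(-1/26118) = 18486887/14469372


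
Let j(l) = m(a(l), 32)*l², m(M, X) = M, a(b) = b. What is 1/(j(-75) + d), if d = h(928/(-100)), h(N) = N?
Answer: -25/10547107 ≈ -2.3703e-6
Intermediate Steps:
j(l) = l³ (j(l) = l*l² = l³)
d = -232/25 (d = 928/(-100) = 928*(-1/100) = -232/25 ≈ -9.2800)
1/(j(-75) + d) = 1/((-75)³ - 232/25) = 1/(-421875 - 232/25) = 1/(-10547107/25) = -25/10547107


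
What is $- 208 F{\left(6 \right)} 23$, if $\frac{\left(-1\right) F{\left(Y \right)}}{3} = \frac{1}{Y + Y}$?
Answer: $1196$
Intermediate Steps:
$F{\left(Y \right)} = - \frac{3}{2 Y}$ ($F{\left(Y \right)} = - \frac{3}{Y + Y} = - \frac{3}{2 Y}$)
$- 208 F{\left(6 \right)} 23 = - 208 \left(- \frac{3}{2 \cdot 6}\right) 23 = - 208 \left(\left(- \frac{3}{2}\right) \frac{1}{6}\right) 23 = \left(-208\right) \left(- \frac{1}{4}\right) 23 = 52 \cdot 23 = 1196$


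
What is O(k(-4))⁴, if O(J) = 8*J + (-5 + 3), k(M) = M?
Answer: 1336336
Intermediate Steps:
O(J) = -2 + 8*J (O(J) = 8*J - 2 = -2 + 8*J)
O(k(-4))⁴ = (-2 + 8*(-4))⁴ = (-2 - 32)⁴ = (-34)⁴ = 1336336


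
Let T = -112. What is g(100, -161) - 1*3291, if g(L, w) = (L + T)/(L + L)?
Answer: -164553/50 ≈ -3291.1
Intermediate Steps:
g(L, w) = (-112 + L)/(2*L) (g(L, w) = (L - 112)/(L + L) = (-112 + L)/((2*L)) = (-112 + L)*(1/(2*L)) = (-112 + L)/(2*L))
g(100, -161) - 1*3291 = (½)*(-112 + 100)/100 - 1*3291 = (½)*(1/100)*(-12) - 3291 = -3/50 - 3291 = -164553/50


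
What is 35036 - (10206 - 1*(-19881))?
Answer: 4949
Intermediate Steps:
35036 - (10206 - 1*(-19881)) = 35036 - (10206 + 19881) = 35036 - 1*30087 = 35036 - 30087 = 4949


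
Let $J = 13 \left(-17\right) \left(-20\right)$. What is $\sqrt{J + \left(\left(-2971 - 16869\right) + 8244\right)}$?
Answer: $2 i \sqrt{1794} \approx 84.711 i$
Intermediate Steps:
$J = 4420$ ($J = \left(-221\right) \left(-20\right) = 4420$)
$\sqrt{J + \left(\left(-2971 - 16869\right) + 8244\right)} = \sqrt{4420 + \left(\left(-2971 - 16869\right) + 8244\right)} = \sqrt{4420 + \left(-19840 + 8244\right)} = \sqrt{4420 - 11596} = \sqrt{-7176} = 2 i \sqrt{1794}$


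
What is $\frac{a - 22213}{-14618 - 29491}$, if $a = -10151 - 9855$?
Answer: $\frac{4691}{4901} \approx 0.95715$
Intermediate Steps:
$a = -20006$
$\frac{a - 22213}{-14618 - 29491} = \frac{-20006 - 22213}{-14618 - 29491} = - \frac{42219}{-44109} = \left(-42219\right) \left(- \frac{1}{44109}\right) = \frac{4691}{4901}$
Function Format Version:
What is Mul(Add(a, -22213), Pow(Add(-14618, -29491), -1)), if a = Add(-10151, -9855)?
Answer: Rational(4691, 4901) ≈ 0.95715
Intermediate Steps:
a = -20006
Mul(Add(a, -22213), Pow(Add(-14618, -29491), -1)) = Mul(Add(-20006, -22213), Pow(Add(-14618, -29491), -1)) = Mul(-42219, Pow(-44109, -1)) = Mul(-42219, Rational(-1, 44109)) = Rational(4691, 4901)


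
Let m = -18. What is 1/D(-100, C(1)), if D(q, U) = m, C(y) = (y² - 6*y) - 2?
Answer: -1/18 ≈ -0.055556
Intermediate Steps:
C(y) = -2 + y² - 6*y
D(q, U) = -18
1/D(-100, C(1)) = 1/(-18) = -1/18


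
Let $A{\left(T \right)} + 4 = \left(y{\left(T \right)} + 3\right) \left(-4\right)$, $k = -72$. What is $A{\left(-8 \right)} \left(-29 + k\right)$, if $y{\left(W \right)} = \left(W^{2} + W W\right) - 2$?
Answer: $52520$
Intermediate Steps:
$y{\left(W \right)} = -2 + 2 W^{2}$ ($y{\left(W \right)} = \left(W^{2} + W^{2}\right) - 2 = 2 W^{2} - 2 = -2 + 2 W^{2}$)
$A{\left(T \right)} = -8 - 8 T^{2}$ ($A{\left(T \right)} = -4 + \left(\left(-2 + 2 T^{2}\right) + 3\right) \left(-4\right) = -4 + \left(1 + 2 T^{2}\right) \left(-4\right) = -4 - \left(4 + 8 T^{2}\right) = -8 - 8 T^{2}$)
$A{\left(-8 \right)} \left(-29 + k\right) = \left(-8 - 8 \left(-8\right)^{2}\right) \left(-29 - 72\right) = \left(-8 - 512\right) \left(-101\right) = \left(-520\right) \left(-101\right) = 52520$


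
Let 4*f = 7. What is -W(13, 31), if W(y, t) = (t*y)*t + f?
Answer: -49979/4 ≈ -12495.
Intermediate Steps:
f = 7/4 (f = (¼)*7 = 7/4 ≈ 1.7500)
W(y, t) = 7/4 + y*t² (W(y, t) = (t*y)*t + 7/4 = y*t² + 7/4 = 7/4 + y*t²)
-W(13, 31) = -(7/4 + 13*31²) = -(7/4 + 13*961) = -(7/4 + 12493) = -1*49979/4 = -49979/4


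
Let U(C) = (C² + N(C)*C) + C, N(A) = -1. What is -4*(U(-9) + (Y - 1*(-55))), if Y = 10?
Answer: -584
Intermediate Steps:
U(C) = C² (U(C) = (C² - C) + C = C²)
-4*(U(-9) + (Y - 1*(-55))) = -4*((-9)² + (10 - 1*(-55))) = -4*(81 + (10 + 55)) = -4*(81 + 65) = -4*146 = -584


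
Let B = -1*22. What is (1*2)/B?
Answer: -1/11 ≈ -0.090909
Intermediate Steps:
B = -22
(1*2)/B = (1*2)/(-22) = 2*(-1/22) = -1/11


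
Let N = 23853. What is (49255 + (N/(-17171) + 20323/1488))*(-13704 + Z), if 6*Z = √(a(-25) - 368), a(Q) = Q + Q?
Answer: -718775250638339/1064602 + 1258800789209*I*√418/153302688 ≈ -6.7516e+8 + 1.6788e+5*I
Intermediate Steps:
a(Q) = 2*Q
Z = I*√418/6 (Z = √(2*(-25) - 368)/6 = √(-50 - 368)/6 = √(-418)/6 = (I*√418)/6 = I*√418/6 ≈ 3.4075*I)
(49255 + (N/(-17171) + 20323/1488))*(-13704 + Z) = (49255 + (23853/(-17171) + 20323/1488))*(-13704 + I*√418/6) = (49255 + (23853*(-1/17171) + 20323*(1/1488)))*(-13704 + I*√418/6) = (49255 + (-23853/17171 + 20323/1488))*(-13704 + I*√418/6) = (49255 + 313472969/25550448)*(-13704 + I*√418/6) = 1258800789209*(-13704 + I*√418/6)/25550448 = -718775250638339/1064602 + 1258800789209*I*√418/153302688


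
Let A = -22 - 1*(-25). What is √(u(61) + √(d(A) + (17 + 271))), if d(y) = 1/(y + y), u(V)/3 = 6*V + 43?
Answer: √(44172 + 6*√10374)/6 ≈ 35.270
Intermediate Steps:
u(V) = 129 + 18*V (u(V) = 3*(6*V + 43) = 3*(43 + 6*V) = 129 + 18*V)
A = 3 (A = -22 + 25 = 3)
d(y) = 1/(2*y)
√(u(61) + √(d(A) + (17 + 271))) = √((129 + 18*61) + √((½)/3 + (17 + 271))) = √((129 + 1098) + √((½)*(⅓) + 288)) = √(1227 + √(⅙ + 288)) = √(1227 + √(1729/6)) = √(1227 + √10374/6)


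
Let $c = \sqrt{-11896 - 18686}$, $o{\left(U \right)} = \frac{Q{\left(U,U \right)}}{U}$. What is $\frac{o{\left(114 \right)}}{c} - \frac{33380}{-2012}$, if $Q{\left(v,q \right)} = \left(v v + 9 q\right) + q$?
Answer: $\frac{8345}{503} - \frac{62 i \sqrt{3398}}{5097} \approx 16.59 - 0.70907 i$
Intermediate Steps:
$Q{\left(v,q \right)} = v^{2} + 10 q$ ($Q{\left(v,q \right)} = \left(v^{2} + 9 q\right) + q = v^{2} + 10 q$)
$o{\left(U \right)} = \frac{U^{2} + 10 U}{U}$
$c = 3 i \sqrt{3398}$ ($c = \sqrt{-30582} = 3 i \sqrt{3398} \approx 174.88 i$)
$\frac{o{\left(114 \right)}}{c} - \frac{33380}{-2012} = \frac{10 + 114}{3 i \sqrt{3398}} - \frac{33380}{-2012} = 124 \left(- \frac{i \sqrt{3398}}{10194}\right) - - \frac{8345}{503} = - \frac{62 i \sqrt{3398}}{5097} + \frac{8345}{503} = \frac{8345}{503} - \frac{62 i \sqrt{3398}}{5097}$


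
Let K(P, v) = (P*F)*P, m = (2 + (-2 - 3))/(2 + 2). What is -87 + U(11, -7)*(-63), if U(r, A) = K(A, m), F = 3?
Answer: -9348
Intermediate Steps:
m = -¾ (m = (2 - 5)/4 = -3*¼ = -¾ ≈ -0.75000)
K(P, v) = 3*P² (K(P, v) = (P*3)*P = (3*P)*P = 3*P²)
U(r, A) = 3*A²
-87 + U(11, -7)*(-63) = -87 + (3*(-7)²)*(-63) = -87 + (3*49)*(-63) = -87 + 147*(-63) = -87 - 9261 = -9348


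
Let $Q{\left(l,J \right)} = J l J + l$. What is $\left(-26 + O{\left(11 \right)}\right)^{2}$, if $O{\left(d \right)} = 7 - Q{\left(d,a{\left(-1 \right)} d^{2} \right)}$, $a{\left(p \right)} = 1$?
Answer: $25947088561$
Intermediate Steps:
$Q{\left(l,J \right)} = l + l J^{2}$ ($Q{\left(l,J \right)} = l J^{2} + l = l + l J^{2}$)
$O{\left(d \right)} = 7 - d \left(1 + d^{4}\right)$ ($O{\left(d \right)} = 7 - d \left(1 + \left(1 d^{2}\right)^{2}\right) = 7 - d \left(1 + \left(d^{2}\right)^{2}\right) = 7 - d \left(1 + d^{4}\right)$)
$\left(-26 + O{\left(11 \right)}\right)^{2} = \left(-26 - 161055\right)^{2} = \left(-161081\right)^{2} = 25947088561$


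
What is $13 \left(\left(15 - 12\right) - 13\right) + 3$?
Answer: $-127$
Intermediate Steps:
$13 \left(\left(15 - 12\right) - 13\right) + 3 = 13 \left(3 - 13\right) + 3 = 13 \left(-10\right) + 3 = -130 + 3 = -127$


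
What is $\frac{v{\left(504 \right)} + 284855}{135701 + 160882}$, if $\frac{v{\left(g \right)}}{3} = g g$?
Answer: $\frac{1046903}{296583} \approx 3.5299$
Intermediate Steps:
$v{\left(g \right)} = 3 g^{2}$ ($v{\left(g \right)} = 3 g g = 3 g^{2}$)
$\frac{v{\left(504 \right)} + 284855}{135701 + 160882} = \frac{3 \cdot 504^{2} + 284855}{135701 + 160882} = \frac{3 \cdot 254016 + 284855}{296583} = \left(762048 + 284855\right) \frac{1}{296583} = 1046903 \cdot \frac{1}{296583} = \frac{1046903}{296583}$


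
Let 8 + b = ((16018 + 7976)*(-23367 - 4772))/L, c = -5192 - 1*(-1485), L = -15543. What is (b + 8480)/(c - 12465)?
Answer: -44824859/13964522 ≈ -3.2099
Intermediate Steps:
c = -3707 (c = -5192 + 1485 = -3707)
b = 75004758/1727 (b = -8 + ((16018 + 7976)*(-23367 - 4772))/(-15543) = -8 + (23994*(-28139))*(-1/15543) = -8 - 675167166*(-1/15543) = -8 + 75018574/1727 = 75004758/1727 ≈ 43431.)
(b + 8480)/(c - 12465) = (75004758/1727 + 8480)/(-3707 - 12465) = (89649718/1727)/(-16172) = (89649718/1727)*(-1/16172) = -44824859/13964522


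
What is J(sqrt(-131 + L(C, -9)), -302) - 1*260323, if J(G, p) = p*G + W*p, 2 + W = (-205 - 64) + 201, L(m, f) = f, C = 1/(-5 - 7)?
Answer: -239183 - 604*I*sqrt(35) ≈ -2.3918e+5 - 3573.3*I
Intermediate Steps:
C = -1/12 (C = 1/(-12) = -1/12 ≈ -0.083333)
W = -70 (W = -2 + ((-205 - 64) + 201) = -2 + (-269 + 201) = -2 - 68 = -70)
J(G, p) = -70*p + G*p (J(G, p) = p*G - 70*p = G*p - 70*p = -70*p + G*p)
J(sqrt(-131 + L(C, -9)), -302) - 1*260323 = -302*(-70 + sqrt(-131 - 9)) - 1*260323 = -302*(-70 + sqrt(-140)) - 260323 = -302*(-70 + 2*I*sqrt(35)) - 260323 = (21140 - 604*I*sqrt(35)) - 260323 = -239183 - 604*I*sqrt(35)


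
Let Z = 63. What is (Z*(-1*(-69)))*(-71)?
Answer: -308637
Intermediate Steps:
(Z*(-1*(-69)))*(-71) = (63*(-1*(-69)))*(-71) = (63*69)*(-71) = 4347*(-71) = -308637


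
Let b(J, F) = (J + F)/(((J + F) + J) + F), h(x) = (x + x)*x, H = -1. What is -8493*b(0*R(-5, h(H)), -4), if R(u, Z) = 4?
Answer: -8493/2 ≈ -4246.5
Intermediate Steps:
h(x) = 2*x² (h(x) = (2*x)*x = 2*x²)
b(J, F) = (F + J)/(2*F + 2*J) (b(J, F) = (F + J)/(((F + J) + J) + F) = (F + J)/((F + 2*J) + F) = (F + J)/(2*F + 2*J))
-8493*b(0*R(-5, h(H)), -4) = -8493*½ = -8493/2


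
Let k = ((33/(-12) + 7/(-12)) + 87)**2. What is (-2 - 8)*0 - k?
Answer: -63001/9 ≈ -7000.1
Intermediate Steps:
k = 63001/9 (k = ((33*(-1/12) + 7*(-1/12)) + 87)**2 = ((-11/4 - 7/12) + 87)**2 = (-10/3 + 87)**2 = (251/3)**2 = 63001/9 ≈ 7000.1)
(-2 - 8)*0 - k = (-2 - 8)*0 - 1*63001/9 = -10*0 - 63001/9 = 0 - 63001/9 = -63001/9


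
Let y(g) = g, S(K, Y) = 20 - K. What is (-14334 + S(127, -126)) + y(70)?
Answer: -14371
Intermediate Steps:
(-14334 + S(127, -126)) + y(70) = (-14334 + (20 - 1*127)) + 70 = (-14334 + (20 - 127)) + 70 = (-14334 - 107) + 70 = -14441 + 70 = -14371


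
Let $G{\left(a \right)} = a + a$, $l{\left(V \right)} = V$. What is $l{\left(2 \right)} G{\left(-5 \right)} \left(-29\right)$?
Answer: $580$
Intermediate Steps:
$G{\left(a \right)} = 2 a$
$l{\left(2 \right)} G{\left(-5 \right)} \left(-29\right) = 2 \cdot 2 \left(-5\right) \left(-29\right) = 2 \left(-10\right) \left(-29\right) = \left(-20\right) \left(-29\right) = 580$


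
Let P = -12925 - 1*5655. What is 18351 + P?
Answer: -229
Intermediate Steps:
P = -18580 (P = -12925 - 5655 = -18580)
18351 + P = 18351 - 18580 = -229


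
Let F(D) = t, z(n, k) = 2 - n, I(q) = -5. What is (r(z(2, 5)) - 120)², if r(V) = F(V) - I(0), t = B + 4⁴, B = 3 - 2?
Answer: 20164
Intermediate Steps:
B = 1
t = 257 (t = 1 + 4⁴ = 1 + 256 = 257)
F(D) = 257
r(V) = 262 (r(V) = 257 - 1*(-5) = 257 + 5 = 262)
(r(z(2, 5)) - 120)² = (262 - 120)² = 142² = 20164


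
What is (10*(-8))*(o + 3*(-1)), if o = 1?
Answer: 160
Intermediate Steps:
(10*(-8))*(o + 3*(-1)) = (10*(-8))*(1 + 3*(-1)) = -80*(1 - 3) = -80*(-2) = 160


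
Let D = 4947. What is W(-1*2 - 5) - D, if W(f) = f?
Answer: -4954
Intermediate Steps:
W(-1*2 - 5) - D = (-1*2 - 5) - 1*4947 = (-2 - 5) - 4947 = -7 - 4947 = -4954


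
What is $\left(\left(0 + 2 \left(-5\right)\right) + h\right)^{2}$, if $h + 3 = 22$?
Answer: $81$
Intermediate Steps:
$h = 19$ ($h = -3 + 22 = 19$)
$\left(\left(0 + 2 \left(-5\right)\right) + h\right)^{2} = \left(\left(0 + 2 \left(-5\right)\right) + 19\right)^{2} = \left(\left(0 - 10\right) + 19\right)^{2} = \left(-10 + 19\right)^{2} = 9^{2} = 81$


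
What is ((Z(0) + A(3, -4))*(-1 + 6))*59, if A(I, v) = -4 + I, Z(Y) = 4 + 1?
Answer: 1180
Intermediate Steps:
Z(Y) = 5
((Z(0) + A(3, -4))*(-1 + 6))*59 = ((5 + (-4 + 3))*(-1 + 6))*59 = ((5 - 1)*5)*59 = (4*5)*59 = 20*59 = 1180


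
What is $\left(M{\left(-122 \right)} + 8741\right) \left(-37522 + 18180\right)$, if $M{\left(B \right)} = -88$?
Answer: $-167366326$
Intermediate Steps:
$\left(M{\left(-122 \right)} + 8741\right) \left(-37522 + 18180\right) = \left(-88 + 8741\right) \left(-37522 + 18180\right) = 8653 \left(-19342\right) = -167366326$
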